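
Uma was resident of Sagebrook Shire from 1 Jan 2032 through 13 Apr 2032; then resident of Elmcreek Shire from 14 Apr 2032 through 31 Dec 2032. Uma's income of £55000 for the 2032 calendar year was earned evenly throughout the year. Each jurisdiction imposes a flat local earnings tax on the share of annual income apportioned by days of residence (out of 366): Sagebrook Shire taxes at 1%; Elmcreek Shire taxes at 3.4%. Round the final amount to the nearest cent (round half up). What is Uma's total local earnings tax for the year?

Sagebrook Shire, 1 Jan – 13 Apr 2032: 104 days → £55000 × 1% × 104/366 = £156.2842
Elmcreek Shire, 14 Apr – 31 Dec 2032: 262 days → £55000 × 3.4% × 262/366 = £1338.6339
Total = £1494.9180

£1494.92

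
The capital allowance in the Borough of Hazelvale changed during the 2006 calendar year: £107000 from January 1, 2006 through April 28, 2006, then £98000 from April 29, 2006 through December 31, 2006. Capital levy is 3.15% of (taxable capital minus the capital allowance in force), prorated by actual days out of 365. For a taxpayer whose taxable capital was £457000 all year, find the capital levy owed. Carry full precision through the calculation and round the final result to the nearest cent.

January 1 – April 28, 2006: 118 days, exemption £107000 → (£457000 − £107000) × 3.15% × 118/365 = £3564.2466
April 29 – December 31, 2006: 247 days, exemption £98000 → (£457000 − £98000) × 3.15% × 247/365 = £7652.6014
Total = £11216.8479

£11216.85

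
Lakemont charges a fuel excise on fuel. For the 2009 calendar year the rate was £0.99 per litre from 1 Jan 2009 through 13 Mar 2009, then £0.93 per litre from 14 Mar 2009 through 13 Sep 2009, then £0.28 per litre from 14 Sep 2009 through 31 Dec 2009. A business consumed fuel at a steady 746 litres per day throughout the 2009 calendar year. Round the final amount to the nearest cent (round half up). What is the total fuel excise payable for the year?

£203598.32

1 Jan – 13 Mar 2009: 72 days × 746 litres/day = 53,712 litres at £0.99/litre → £53174.88
14 Mar – 13 Sep 2009: 184 days × 746 litres/day = 137,264 litres at £0.93/litre → £127655.52
14 Sep – 31 Dec 2009: 109 days × 746 litres/day = 81,314 litres at £0.28/litre → £22767.92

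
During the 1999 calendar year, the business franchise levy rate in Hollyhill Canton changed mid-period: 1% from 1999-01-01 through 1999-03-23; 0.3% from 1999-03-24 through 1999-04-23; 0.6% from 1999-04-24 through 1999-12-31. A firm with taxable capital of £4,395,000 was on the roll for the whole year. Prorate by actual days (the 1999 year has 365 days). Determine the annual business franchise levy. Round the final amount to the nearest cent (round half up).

£29,199.66

1999-01-01 to 1999-03-23: 82 days at 1% → £4,395,000 × 1% × 82/365 = £9,873.6986
1999-03-24 to 1999-04-23: 31 days at 0.3% → £4,395,000 × 0.3% × 31/365 = £1,119.8219
1999-04-24 to 1999-12-31: 252 days at 0.6% → £4,395,000 × 0.6% × 252/365 = £18,206.1370
Total = £29,199.6575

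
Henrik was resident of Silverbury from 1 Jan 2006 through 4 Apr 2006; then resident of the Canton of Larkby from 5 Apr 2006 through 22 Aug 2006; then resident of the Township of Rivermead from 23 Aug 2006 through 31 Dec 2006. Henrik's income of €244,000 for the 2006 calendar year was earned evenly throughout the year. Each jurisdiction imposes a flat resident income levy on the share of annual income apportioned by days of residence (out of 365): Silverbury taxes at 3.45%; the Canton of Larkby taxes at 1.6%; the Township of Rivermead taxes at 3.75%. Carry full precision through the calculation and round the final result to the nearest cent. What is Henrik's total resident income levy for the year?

Silverbury, 1 Jan – 4 Apr 2006: 94 days → €244,000 × 3.45% × 94/365 = €2,167.9233
The Canton of Larkby, 5 Apr – 22 Aug 2006: 140 days → €244,000 × 1.6% × 140/365 = €1,497.4247
The Township of Rivermead, 23 Aug – 31 Dec 2006: 131 days → €244,000 × 3.75% × 131/365 = €3,283.9726
Total = €6,949.3205

€6,949.32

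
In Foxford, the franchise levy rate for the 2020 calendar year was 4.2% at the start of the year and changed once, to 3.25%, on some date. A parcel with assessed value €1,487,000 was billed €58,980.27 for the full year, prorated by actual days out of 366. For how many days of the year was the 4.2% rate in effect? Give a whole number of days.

276 days

Let d = days at the first rate; then 366 − d days at the second rate.
€1,487,000 × [4.2%·d + 3.25%·(366−d)] / 366 = €58,980.27
Solving gives d = 276, so the new rate took effect on 3 October 2020.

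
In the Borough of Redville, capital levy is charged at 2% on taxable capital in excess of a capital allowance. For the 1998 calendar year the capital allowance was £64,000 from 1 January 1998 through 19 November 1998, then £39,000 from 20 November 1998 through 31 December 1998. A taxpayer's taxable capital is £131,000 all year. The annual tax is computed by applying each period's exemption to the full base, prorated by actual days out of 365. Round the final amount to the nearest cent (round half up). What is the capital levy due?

1 January – 19 November 1998: 323 days, exemption £64,000 → (£131,000 − £64,000) × 2% × 323/365 = £1,185.8082
20 November – 31 December 1998: 42 days, exemption £39,000 → (£131,000 − £39,000) × 2% × 42/365 = £211.7260
Total = £1,397.5342

£1,397.53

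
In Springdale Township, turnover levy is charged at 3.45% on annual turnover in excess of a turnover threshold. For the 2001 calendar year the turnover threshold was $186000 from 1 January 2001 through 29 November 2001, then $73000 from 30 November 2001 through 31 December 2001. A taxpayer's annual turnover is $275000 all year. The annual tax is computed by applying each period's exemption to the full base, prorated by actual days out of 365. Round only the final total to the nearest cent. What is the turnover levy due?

$3412.29

1 January – 29 November 2001: 333 days, exemption $186000 → ($275000 − $186000) × 3.45% × 333/365 = $2801.3055
30 November – 31 December 2001: 32 days, exemption $73000 → ($275000 − $73000) × 3.45% × 32/365 = $610.9808
Total = $3412.2863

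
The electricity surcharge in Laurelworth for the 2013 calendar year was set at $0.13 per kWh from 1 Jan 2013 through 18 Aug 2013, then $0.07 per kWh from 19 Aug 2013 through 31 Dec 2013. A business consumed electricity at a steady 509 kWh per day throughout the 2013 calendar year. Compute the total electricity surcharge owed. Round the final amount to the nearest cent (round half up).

1 Jan – 18 Aug 2013: 230 days × 509 kWh/day = 117,070 kWh at $0.13/kWh → $15,219.10
19 Aug – 31 Dec 2013: 135 days × 509 kWh/day = 68,715 kWh at $0.07/kWh → $4,810.05

$20,029.15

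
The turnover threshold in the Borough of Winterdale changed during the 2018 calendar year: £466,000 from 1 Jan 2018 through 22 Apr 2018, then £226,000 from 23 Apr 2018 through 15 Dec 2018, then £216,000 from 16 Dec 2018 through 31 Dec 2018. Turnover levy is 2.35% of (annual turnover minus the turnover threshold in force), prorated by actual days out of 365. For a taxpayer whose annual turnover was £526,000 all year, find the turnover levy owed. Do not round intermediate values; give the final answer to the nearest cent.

£5,329.67

1 Jan – 22 Apr 2018: 112 days, exemption £466,000 → (£526,000 − £466,000) × 2.35% × 112/365 = £432.6575
23 Apr – 15 Dec 2018: 237 days, exemption £226,000 → (£526,000 − £226,000) × 2.35% × 237/365 = £4,577.6712
16 Dec – 31 Dec 2018: 16 days, exemption £216,000 → (£526,000 − £216,000) × 2.35% × 16/365 = £319.3425
Total = £5,329.6712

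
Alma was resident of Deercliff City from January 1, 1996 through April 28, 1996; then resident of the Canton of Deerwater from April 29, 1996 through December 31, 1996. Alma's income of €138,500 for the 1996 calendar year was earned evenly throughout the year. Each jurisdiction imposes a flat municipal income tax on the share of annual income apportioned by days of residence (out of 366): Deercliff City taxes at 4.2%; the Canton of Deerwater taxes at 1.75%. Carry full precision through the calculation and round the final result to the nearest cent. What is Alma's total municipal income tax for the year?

€3,527.02

Deercliff City, January 1 – April 28, 1996: 119 days → €138,500 × 4.2% × 119/366 = €1,891.3197
The Canton of Deerwater, April 29 – December 31, 1996: 247 days → €138,500 × 1.75% × 247/366 = €1,635.7001
Total = €3,527.0198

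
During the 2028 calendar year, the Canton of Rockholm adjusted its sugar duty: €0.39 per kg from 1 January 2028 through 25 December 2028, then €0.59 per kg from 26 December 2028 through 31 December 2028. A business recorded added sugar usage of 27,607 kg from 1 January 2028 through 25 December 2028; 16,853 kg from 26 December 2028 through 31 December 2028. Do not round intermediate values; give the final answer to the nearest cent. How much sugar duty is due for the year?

1 January – 25 December 2028: 27,607 kg at €0.39/kg → €10766.73
26 December – 31 December 2028: 16,853 kg at €0.59/kg → €9943.27

€20710.00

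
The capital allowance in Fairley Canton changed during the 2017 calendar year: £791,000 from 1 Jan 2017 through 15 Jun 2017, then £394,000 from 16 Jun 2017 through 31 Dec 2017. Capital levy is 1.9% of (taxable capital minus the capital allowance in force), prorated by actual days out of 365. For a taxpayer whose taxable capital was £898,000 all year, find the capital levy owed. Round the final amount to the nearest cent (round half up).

1 Jan – 15 Jun 2017: 166 days, exemption £791,000 → (£898,000 − £791,000) × 1.9% × 166/365 = £924.5973
16 Jun – 31 Dec 2017: 199 days, exemption £394,000 → (£898,000 − £394,000) × 1.9% × 199/365 = £5,220.8877
Total = £6,145.4849

£6,145.48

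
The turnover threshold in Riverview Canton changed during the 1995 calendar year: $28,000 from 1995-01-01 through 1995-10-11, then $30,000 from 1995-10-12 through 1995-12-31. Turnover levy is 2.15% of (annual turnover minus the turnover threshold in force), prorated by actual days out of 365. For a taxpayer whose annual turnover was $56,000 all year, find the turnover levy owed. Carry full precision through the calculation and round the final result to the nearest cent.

1995-01-01 to 1995-10-11: 284 days, exemption $28,000 → ($56,000 − $28,000) × 2.15% × 284/365 = $468.4055
1995-10-12 to 1995-12-31: 81 days, exemption $30,000 → ($56,000 − $30,000) × 2.15% × 81/365 = $124.0521
Total = $592.4575

$592.46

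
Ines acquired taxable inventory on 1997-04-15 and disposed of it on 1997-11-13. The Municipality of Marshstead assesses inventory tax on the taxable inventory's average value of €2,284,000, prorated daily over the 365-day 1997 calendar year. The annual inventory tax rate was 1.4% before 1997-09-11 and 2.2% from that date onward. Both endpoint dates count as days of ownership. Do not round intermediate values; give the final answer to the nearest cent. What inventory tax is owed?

€21,863.82

1997-04-15 to 1997-09-10: 149 days at 1.4% → €2,284,000 × 1.4% × 149/365 = €13,053.2164
1997-09-11 to 1997-11-13: 64 days at 2.2% → €2,284,000 × 2.2% × 64/365 = €8,810.6082
Total = €21,863.8247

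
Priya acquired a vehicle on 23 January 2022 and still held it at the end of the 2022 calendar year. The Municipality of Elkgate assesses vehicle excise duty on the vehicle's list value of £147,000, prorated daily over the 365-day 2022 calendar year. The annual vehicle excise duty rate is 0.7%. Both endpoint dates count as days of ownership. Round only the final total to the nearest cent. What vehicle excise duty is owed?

£966.98

Days held (23 January – 31 December 2022): 343 out of 365
Tax = £147,000 × 0.7% × 343/365 = £966.9781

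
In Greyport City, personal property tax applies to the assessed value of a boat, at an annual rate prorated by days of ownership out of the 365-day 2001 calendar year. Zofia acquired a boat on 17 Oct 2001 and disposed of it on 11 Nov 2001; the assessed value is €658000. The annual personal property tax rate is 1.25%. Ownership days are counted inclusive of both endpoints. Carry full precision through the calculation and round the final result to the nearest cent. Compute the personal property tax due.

Days held (17 Oct – 11 Nov 2001): 26 out of 365
Tax = €658000 × 1.25% × 26/365 = €585.8904

€585.89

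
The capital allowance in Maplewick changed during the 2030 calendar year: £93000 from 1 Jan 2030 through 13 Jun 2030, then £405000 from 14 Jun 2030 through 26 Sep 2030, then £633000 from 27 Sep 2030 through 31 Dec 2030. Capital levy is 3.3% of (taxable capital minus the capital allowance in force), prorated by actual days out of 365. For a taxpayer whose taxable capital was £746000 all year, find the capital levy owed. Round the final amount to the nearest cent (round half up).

£13900.23

1 Jan – 13 Jun 2030: 164 days, exemption £93000 → (£746000 − £93000) × 3.3% × 164/365 = £9682.2904
14 Jun – 26 Sep 2030: 105 days, exemption £405000 → (£746000 − £405000) × 3.3% × 105/365 = £3237.1644
27 Sep – 31 Dec 2030: 96 days, exemption £633000 → (£746000 − £633000) × 3.3% × 96/365 = £980.7781
Total = £13900.2329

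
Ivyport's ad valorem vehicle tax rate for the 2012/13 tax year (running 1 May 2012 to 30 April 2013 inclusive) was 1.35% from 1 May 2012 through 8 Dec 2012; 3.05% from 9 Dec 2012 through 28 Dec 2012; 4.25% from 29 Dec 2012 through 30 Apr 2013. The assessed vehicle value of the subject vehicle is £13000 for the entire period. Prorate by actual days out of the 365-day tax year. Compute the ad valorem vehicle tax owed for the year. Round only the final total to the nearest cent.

1 May – 8 Dec 2012: 222 days at 1.35% → £13000 × 1.35% × 222/365 = £106.7425
9 Dec – 28 Dec 2012: 20 days at 3.05% → £13000 × 3.05% × 20/365 = £21.7260
29 Dec 2012 – 30 Apr 2013: 123 days at 4.25% → £13000 × 4.25% × 123/365 = £186.1849
Total = £314.6534

£314.65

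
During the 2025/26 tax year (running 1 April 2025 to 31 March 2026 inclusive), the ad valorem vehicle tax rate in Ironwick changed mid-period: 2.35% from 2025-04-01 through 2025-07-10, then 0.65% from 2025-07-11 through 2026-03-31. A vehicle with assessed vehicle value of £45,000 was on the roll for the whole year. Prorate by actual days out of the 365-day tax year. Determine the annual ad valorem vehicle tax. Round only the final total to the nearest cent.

£504.18

2025-04-01 to 2025-07-10: 101 days at 2.35% → £45,000 × 2.35% × 101/365 = £292.6233
2025-07-11 to 2026-03-31: 264 days at 0.65% → £45,000 × 0.65% × 264/365 = £211.5616
Total = £504.1849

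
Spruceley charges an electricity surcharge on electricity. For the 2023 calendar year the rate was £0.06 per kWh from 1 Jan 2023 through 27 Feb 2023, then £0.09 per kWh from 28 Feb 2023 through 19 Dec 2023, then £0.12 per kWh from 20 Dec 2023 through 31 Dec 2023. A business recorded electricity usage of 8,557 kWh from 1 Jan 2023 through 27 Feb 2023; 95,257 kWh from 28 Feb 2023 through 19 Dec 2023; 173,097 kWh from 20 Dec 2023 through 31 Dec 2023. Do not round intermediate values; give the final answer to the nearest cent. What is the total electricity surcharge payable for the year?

£29,858.19

1 Jan – 27 Feb 2023: 8,557 kWh at £0.06/kWh → £513.42
28 Feb – 19 Dec 2023: 95,257 kWh at £0.09/kWh → £8,573.13
20 Dec – 31 Dec 2023: 173,097 kWh at £0.12/kWh → £20,771.64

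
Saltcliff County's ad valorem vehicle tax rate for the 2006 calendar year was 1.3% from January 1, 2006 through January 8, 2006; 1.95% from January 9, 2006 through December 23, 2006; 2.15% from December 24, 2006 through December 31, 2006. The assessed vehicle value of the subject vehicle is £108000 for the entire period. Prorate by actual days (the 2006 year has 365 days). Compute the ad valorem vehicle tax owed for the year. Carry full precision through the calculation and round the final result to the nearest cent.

January 1 – January 8, 2006: 8 days at 1.3% → £108000 × 1.3% × 8/365 = £30.7726
January 9 – December 23, 2006: 349 days at 1.95% → £108000 × 1.95% × 349/365 = £2013.6822
December 24 – December 31, 2006: 8 days at 2.15% → £108000 × 2.15% × 8/365 = £50.8932
Total = £2095.3479

£2095.35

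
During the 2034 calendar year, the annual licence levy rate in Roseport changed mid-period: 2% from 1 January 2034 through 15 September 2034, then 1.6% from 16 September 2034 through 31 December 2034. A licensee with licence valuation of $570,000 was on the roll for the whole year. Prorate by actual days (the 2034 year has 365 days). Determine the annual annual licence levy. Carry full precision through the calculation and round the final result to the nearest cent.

$10,731.62

1 January – 15 September 2034: 258 days at 2% → $570,000 × 2% × 258/365 = $8,058.0822
16 September – 31 December 2034: 107 days at 1.6% → $570,000 × 1.6% × 107/365 = $2,673.5342
Total = $10,731.6164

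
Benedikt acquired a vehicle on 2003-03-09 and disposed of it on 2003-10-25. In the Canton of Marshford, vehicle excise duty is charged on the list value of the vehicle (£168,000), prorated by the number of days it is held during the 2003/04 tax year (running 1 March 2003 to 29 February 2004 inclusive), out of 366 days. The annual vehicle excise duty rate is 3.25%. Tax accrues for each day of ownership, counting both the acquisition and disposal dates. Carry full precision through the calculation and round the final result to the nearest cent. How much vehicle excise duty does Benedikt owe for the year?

£3,446.07

Days held (2003-03-09 to 2003-10-25): 231 out of 366
Tax = £168,000 × 3.25% × 231/366 = £3,446.0656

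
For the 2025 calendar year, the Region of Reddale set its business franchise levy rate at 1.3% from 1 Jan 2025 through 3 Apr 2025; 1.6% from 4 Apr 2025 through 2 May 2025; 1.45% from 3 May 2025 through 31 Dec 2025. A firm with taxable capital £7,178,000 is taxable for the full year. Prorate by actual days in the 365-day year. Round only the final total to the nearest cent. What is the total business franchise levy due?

£102,193.09

1 Jan – 3 Apr 2025: 93 days at 1.3% → £7,178,000 × 1.3% × 93/365 = £23,775.8959
4 Apr – 2 May 2025: 29 days at 1.6% → £7,178,000 × 1.6% × 29/365 = £9,124.9096
3 May – 31 Dec 2025: 243 days at 1.45% → £7,178,000 × 1.45% × 243/365 = £69,292.2822
Total = £102,193.0877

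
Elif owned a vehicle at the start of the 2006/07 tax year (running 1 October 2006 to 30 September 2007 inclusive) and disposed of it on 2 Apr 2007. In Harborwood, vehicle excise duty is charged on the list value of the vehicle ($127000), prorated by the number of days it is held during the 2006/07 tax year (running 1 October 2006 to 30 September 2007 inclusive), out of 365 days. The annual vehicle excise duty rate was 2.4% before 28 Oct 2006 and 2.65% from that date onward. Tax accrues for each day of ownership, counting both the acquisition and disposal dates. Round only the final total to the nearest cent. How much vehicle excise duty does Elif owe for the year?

1 Oct – 27 Oct 2006: 27 days at 2.4% → $127000 × 2.4% × 27/365 = $225.4685
28 Oct 2006 – 2 Apr 2007: 157 days at 2.65% → $127000 × 2.65% × 157/365 = $1447.6260
Total = $1673.0945

$1673.09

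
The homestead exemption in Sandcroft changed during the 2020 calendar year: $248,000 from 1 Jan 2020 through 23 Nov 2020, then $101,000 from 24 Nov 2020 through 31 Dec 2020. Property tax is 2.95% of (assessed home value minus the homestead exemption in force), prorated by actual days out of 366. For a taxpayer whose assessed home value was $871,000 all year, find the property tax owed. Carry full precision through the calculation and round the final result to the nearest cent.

$18,828.74

1 Jan – 23 Nov 2020: 328 days, exemption $248,000 → ($871,000 − $248,000) × 2.95% × 328/366 = $16,470.3497
24 Nov – 31 Dec 2020: 38 days, exemption $101,000 → ($871,000 − $101,000) × 2.95% × 38/366 = $2,358.3880
Total = $18,828.7377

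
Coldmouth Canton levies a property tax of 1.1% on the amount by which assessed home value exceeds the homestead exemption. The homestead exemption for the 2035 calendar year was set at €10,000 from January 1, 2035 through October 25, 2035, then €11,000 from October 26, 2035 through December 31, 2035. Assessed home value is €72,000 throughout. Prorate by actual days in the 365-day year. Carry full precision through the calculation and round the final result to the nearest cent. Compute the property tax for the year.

€679.98

January 1 – October 25, 2035: 298 days, exemption €10,000 → (€72,000 − €10,000) × 1.1% × 298/365 = €556.8110
October 26 – December 31, 2035: 67 days, exemption €11,000 → (€72,000 − €11,000) × 1.1% × 67/365 = €123.1699
Total = €679.9808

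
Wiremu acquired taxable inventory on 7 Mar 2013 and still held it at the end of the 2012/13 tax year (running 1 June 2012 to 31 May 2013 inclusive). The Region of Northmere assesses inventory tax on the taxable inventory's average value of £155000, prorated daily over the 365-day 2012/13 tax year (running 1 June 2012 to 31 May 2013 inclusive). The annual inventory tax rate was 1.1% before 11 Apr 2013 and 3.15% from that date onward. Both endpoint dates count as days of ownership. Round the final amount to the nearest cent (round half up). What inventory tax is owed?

£845.71

7 Mar – 10 Apr 2013: 35 days at 1.1% → £155000 × 1.1% × 35/365 = £163.4932
11 Apr – 31 May 2013: 51 days at 3.15% → £155000 × 3.15% × 51/365 = £682.2123
Total = £845.7055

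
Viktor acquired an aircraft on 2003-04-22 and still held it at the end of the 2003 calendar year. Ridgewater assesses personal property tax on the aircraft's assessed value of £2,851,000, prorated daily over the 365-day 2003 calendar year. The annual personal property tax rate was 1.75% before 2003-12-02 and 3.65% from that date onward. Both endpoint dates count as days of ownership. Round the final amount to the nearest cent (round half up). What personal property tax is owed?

£39,171.96

2003-04-22 to 2003-12-01: 224 days at 1.75% → £2,851,000 × 1.75% × 224/365 = £30,618.9589
2003-12-02 to 2003-12-31: 30 days at 3.65% → £2,851,000 × 3.65% × 30/365 = £8,553.0000
Total = £39,171.9589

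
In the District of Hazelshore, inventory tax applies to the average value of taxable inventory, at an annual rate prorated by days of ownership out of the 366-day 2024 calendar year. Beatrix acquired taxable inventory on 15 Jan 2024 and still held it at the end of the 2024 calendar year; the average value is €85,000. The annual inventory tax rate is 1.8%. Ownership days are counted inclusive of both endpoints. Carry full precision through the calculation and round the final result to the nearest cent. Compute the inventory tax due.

€1,471.48

Days held (15 Jan – 31 Dec 2024): 352 out of 366
Tax = €85,000 × 1.8% × 352/366 = €1,471.4754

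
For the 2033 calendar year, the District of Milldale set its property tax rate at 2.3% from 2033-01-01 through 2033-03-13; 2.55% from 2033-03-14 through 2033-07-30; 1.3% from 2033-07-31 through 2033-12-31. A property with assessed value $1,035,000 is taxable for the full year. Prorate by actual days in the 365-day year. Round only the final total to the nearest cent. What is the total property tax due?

2033-01-01 to 2033-03-13: 72 days at 2.3% → $1,035,000 × 2.3% × 72/365 = $4,695.7808
2033-03-14 to 2033-07-30: 139 days at 2.55% → $1,035,000 × 2.55% × 139/365 = $10,050.8425
2033-07-31 to 2033-12-31: 154 days at 1.3% → $1,035,000 × 1.3% × 154/365 = $5,676.9041
Total = $20,423.5274

$20,423.53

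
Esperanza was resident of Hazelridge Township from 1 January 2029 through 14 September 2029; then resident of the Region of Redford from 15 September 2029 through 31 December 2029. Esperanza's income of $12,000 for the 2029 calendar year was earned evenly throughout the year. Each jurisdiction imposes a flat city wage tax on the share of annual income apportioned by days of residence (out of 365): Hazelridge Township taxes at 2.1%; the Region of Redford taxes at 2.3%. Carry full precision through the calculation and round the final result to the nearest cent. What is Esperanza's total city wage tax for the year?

Hazelridge Township, 1 January – 14 September 2029: 257 days → $12,000 × 2.1% × 257/365 = $177.4356
The Region of Redford, 15 September – 31 December 2029: 108 days → $12,000 × 2.3% × 108/365 = $81.6658
Total = $259.1014

$259.10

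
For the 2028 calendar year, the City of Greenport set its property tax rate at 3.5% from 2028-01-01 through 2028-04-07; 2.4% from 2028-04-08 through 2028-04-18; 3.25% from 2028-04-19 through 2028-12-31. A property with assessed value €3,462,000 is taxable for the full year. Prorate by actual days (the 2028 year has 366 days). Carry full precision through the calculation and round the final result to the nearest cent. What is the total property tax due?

€113,948.04

2028-01-01 to 2028-04-07: 98 days at 3.5% → €3,462,000 × 3.5% × 98/366 = €32,444.4262
2028-04-08 to 2028-04-18: 11 days at 2.4% → €3,462,000 × 2.4% × 11/366 = €2,497.1803
2028-04-19 to 2028-12-31: 257 days at 3.25% → €3,462,000 × 3.25% × 257/366 = €79,006.4344
Total = €113,948.0410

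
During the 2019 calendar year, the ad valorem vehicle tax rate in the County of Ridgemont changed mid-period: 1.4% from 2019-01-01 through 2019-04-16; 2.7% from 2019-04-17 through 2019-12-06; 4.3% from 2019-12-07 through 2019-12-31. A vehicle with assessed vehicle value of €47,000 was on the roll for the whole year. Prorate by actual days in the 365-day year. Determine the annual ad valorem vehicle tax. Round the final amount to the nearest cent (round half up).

2019-01-01 to 2019-04-16: 106 days at 1.4% → €47,000 × 1.4% × 106/365 = €191.0904
2019-04-17 to 2019-12-06: 234 days at 2.7% → €47,000 × 2.7% × 234/365 = €813.5507
2019-12-07 to 2019-12-31: 25 days at 4.3% → €47,000 × 4.3% × 25/365 = €138.4247
Total = €1,143.0658

€1,143.07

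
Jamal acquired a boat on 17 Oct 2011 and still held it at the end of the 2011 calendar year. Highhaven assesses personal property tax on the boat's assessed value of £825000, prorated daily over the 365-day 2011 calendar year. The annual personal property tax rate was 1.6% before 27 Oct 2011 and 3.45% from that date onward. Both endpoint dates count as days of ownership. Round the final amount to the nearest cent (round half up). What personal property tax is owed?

17 Oct – 26 Oct 2011: 10 days at 1.6% → £825000 × 1.6% × 10/365 = £361.6438
27 Oct – 31 Dec 2011: 66 days at 3.45% → £825000 × 3.45% × 66/365 = £5146.6438
Total = £5508.2877

£5508.29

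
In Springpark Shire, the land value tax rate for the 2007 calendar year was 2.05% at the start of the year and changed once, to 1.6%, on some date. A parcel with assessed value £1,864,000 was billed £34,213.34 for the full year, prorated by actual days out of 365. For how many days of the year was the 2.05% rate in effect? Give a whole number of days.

191 days

Let d = days at the first rate; then 365 − d days at the second rate.
£1,864,000 × [2.05%·d + 1.6%·(365−d)] / 365 = £34,213.34
Solving gives d = 191, so the new rate took effect on July 11, 2007.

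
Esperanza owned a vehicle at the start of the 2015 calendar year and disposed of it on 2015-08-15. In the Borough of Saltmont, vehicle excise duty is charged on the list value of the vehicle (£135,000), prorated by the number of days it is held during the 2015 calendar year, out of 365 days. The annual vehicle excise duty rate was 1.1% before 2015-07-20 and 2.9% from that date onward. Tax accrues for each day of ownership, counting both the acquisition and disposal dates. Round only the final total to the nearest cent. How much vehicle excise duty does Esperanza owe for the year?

£1,103.30

2015-01-01 to 2015-07-19: 200 days at 1.1% → £135,000 × 1.1% × 200/365 = £813.6986
2015-07-20 to 2015-08-15: 27 days at 2.9% → £135,000 × 2.9% × 27/365 = £289.6027
Total = £1,103.3014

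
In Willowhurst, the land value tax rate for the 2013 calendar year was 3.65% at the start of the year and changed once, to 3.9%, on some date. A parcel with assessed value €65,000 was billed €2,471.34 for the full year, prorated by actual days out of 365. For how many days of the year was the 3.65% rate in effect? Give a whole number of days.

143 days

Let d = days at the first rate; then 365 − d days at the second rate.
€65,000 × [3.65%·d + 3.9%·(365−d)] / 365 = €2,471.34
Solving gives d = 143, so the new rate took effect on 24 May 2013.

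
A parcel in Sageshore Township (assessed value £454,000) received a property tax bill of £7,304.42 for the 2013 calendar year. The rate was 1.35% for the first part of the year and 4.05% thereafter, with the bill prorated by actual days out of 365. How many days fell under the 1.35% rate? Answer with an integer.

Let d = days at the first rate; then 365 − d days at the second rate.
£454,000 × [1.35%·d + 4.05%·(365−d)] / 365 = £7,304.42
Solving gives d = 330, so the new rate took effect on 27 Nov 2013.

330 days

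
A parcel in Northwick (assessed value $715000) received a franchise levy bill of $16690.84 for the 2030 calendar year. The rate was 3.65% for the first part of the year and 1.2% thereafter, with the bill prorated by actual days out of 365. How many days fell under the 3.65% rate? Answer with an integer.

Let d = days at the first rate; then 365 − d days at the second rate.
$715000 × [3.65%·d + 1.2%·(365−d)] / 365 = $16690.84
Solving gives d = 169, so the new rate took effect on June 19, 2030.

169 days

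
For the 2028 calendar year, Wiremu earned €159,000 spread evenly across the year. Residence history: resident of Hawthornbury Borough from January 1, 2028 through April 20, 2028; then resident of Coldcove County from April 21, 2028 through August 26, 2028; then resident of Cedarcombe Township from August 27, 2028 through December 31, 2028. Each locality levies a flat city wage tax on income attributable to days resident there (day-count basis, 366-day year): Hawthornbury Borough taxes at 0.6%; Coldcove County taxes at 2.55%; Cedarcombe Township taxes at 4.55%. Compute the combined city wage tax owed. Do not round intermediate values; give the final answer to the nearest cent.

€4,217.63

Hawthornbury Borough, January 1 – April 20, 2028: 111 days → €159,000 × 0.6% × 111/366 = €289.3279
Coldcove County, April 21 – August 26, 2028: 128 days → €159,000 × 2.55% × 128/366 = €1,417.9672
Cedarcombe Township, August 27 – December 31, 2028: 127 days → €159,000 × 4.55% × 127/366 = €2,510.3320
Total = €4,217.6270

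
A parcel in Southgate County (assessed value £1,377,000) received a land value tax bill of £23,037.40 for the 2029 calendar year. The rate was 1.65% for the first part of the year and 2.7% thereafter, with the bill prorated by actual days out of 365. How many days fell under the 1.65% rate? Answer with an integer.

Let d = days at the first rate; then 365 − d days at the second rate.
£1,377,000 × [1.65%·d + 2.7%·(365−d)] / 365 = £23,037.40
Solving gives d = 357, so the new rate took effect on December 24, 2029.

357 days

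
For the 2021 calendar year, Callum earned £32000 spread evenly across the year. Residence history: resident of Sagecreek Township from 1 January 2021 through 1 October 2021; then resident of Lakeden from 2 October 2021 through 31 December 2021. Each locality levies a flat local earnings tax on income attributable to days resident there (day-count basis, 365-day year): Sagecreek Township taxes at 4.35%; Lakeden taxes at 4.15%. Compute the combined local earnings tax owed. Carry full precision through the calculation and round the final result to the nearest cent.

£1376.04

Sagecreek Township, 1 January – 1 October 2021: 274 days → £32000 × 4.35% × 274/365 = £1044.9534
Lakeden, 2 October – 31 December 2021: 91 days → £32000 × 4.15% × 91/365 = £331.0904
Total = £1376.0438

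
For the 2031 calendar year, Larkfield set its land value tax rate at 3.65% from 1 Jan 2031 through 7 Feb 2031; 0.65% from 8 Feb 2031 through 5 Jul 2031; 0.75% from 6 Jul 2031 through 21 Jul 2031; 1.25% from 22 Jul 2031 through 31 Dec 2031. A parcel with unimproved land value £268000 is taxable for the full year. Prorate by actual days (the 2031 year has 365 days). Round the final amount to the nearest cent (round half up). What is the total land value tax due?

1 Jan – 7 Feb 2031: 38 days at 3.65% → £268000 × 3.65% × 38/365 = £1018.4000
8 Feb – 5 Jul 2031: 148 days at 0.65% → £268000 × 0.65% × 148/365 = £706.3452
6 Jul – 21 Jul 2031: 16 days at 0.75% → £268000 × 0.75% × 16/365 = £88.1096
22 Jul – 31 Dec 2031: 163 days at 1.25% → £268000 × 1.25% × 163/365 = £1496.0274
Total = £3308.8822

£3308.88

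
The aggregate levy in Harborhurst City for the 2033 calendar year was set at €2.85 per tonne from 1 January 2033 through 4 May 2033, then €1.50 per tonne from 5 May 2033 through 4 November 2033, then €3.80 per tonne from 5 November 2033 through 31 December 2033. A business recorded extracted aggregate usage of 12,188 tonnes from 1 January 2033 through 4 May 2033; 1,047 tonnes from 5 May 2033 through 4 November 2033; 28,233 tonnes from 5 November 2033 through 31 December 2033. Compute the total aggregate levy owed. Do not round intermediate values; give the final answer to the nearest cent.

1 January – 4 May 2033: 12,188 tonnes at €2.85/tonne → €34735.80
5 May – 4 November 2033: 1,047 tonnes at €1.50/tonne → €1570.50
5 November – 31 December 2033: 28,233 tonnes at €3.80/tonne → €107285.40

€143591.70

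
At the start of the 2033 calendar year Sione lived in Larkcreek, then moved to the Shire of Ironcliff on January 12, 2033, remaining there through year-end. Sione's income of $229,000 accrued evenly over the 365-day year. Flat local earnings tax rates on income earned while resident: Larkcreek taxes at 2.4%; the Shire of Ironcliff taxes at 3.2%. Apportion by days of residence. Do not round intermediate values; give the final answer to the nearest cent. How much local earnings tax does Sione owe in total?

Larkcreek, January 1 – January 11, 2033: 11 days → $229,000 × 2.4% × 11/365 = $165.6329
The Shire of Ironcliff, January 12 – December 31, 2033: 354 days → $229,000 × 3.2% × 354/365 = $7,107.1562
Total = $7,272.7890

$7,272.79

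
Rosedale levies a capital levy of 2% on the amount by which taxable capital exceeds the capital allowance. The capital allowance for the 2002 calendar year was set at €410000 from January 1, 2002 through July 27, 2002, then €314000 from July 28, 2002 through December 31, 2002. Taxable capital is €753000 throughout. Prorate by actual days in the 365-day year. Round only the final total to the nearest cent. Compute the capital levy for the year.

€7685.86

January 1 – July 27, 2002: 208 days, exemption €410000 → (€753000 − €410000) × 2% × 208/365 = €3909.2603
July 28 – December 31, 2002: 157 days, exemption €314000 → (€753000 − €314000) × 2% × 157/365 = €3776.6027
Total = €7685.8630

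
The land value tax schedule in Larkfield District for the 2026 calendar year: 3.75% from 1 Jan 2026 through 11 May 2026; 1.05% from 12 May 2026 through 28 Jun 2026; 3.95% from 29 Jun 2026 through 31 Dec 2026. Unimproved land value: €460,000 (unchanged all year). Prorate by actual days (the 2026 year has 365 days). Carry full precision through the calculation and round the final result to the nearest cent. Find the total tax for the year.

1 Jan – 11 May 2026: 131 days at 3.75% → €460,000 × 3.75% × 131/365 = €6,191.0959
12 May – 28 Jun 2026: 48 days at 1.05% → €460,000 × 1.05% × 48/365 = €635.1781
29 Jun – 31 Dec 2026: 186 days at 3.95% → €460,000 × 3.95% × 186/365 = €9,259.2329
Total = €16,085.5068

€16,085.51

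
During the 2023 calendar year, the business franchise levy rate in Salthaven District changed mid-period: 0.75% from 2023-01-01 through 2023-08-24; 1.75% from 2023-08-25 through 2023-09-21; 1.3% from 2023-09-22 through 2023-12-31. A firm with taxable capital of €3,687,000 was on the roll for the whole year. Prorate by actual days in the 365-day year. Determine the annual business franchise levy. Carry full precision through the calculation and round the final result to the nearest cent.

2023-01-01 to 2023-08-24: 236 days at 0.75% → €3,687,000 × 0.75% × 236/365 = €17,879.4247
2023-08-25 to 2023-09-21: 28 days at 1.75% → €3,687,000 × 1.75% × 28/365 = €4,949.6712
2023-09-22 to 2023-12-31: 101 days at 1.3% → €3,687,000 × 1.3% × 101/365 = €13,263.0986
Total = €36,092.1945

€36,092.19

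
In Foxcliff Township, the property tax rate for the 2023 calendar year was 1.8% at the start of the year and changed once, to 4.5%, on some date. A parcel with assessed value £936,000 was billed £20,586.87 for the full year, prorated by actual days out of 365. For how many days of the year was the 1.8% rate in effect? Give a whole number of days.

311 days

Let d = days at the first rate; then 365 − d days at the second rate.
£936,000 × [1.8%·d + 4.5%·(365−d)] / 365 = £20,586.87
Solving gives d = 311, so the new rate took effect on 8 November 2023.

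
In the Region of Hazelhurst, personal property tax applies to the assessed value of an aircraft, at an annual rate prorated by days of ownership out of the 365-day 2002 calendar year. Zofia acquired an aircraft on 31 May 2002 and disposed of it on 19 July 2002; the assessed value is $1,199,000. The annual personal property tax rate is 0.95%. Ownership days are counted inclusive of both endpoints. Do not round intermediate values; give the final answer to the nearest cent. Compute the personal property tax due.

Days held (31 May – 19 July 2002): 50 out of 365
Tax = $1,199,000 × 0.95% × 50/365 = $1,560.3425

$1,560.34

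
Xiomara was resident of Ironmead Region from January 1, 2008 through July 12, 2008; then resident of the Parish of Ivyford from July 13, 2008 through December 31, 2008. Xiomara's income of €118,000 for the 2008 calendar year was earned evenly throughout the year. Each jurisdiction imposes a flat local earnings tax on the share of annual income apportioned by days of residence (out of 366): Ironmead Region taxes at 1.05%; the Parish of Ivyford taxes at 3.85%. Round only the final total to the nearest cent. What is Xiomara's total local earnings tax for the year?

Ironmead Region, January 1 – July 12, 2008: 194 days → €118,000 × 1.05% × 194/366 = €656.7377
The Parish of Ivyford, July 13 – December 31, 2008: 172 days → €118,000 × 3.85% × 172/366 = €2,134.9617
Total = €2,791.6995

€2,791.70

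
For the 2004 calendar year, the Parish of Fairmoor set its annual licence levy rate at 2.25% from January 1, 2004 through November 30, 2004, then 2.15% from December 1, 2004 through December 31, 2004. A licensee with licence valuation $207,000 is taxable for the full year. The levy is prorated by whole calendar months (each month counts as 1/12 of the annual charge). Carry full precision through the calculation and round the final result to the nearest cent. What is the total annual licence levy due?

$4,640.25

January 1 – November 30, 2004: 11 months at 2.25% → $207,000 × 2.25% × 11/12 = $4,269.3750
December 1 – December 31, 2004: 1 month at 2.15% → $207,000 × 2.15% × 1/12 = $370.8750
Total = $4,640.2500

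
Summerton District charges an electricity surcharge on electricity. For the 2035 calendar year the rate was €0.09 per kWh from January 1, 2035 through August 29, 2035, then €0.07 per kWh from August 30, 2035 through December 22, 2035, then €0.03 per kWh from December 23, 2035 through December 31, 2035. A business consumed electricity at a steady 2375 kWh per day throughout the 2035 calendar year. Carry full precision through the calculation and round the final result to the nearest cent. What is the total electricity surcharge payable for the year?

January 1 – August 29, 2035: 241 days × 2375 kWh/day = 572,375 kWh at €0.09/kWh → €51513.75
August 30 – December 22, 2035: 115 days × 2375 kWh/day = 273,125 kWh at €0.07/kWh → €19118.75
December 23 – December 31, 2035: 9 days × 2375 kWh/day = 21,375 kWh at €0.03/kWh → €641.25

€71273.75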